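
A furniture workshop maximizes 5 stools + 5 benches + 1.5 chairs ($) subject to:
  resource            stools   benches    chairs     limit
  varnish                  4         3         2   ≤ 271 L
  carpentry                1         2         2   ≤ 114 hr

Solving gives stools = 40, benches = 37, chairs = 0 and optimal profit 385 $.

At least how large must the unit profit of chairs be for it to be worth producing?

Both varnish and carpentry are binding at x*.
The binding rows give the dual system: 4·y_varnish + 1·y_carpentry = 5 and 3·y_varnish + 2·y_carpentry = 5.
→ y_varnish = 1 and y_carpentry = 1.
chairs enters the basis when its profit ≥ yᵀa₃ = 1·2 + 1·2 = 4.

4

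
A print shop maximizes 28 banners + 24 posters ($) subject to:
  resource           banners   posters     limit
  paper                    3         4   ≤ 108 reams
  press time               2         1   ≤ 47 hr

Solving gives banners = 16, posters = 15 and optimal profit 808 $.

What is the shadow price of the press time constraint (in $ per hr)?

Both paper and press time are binding at x*.
Dual feasibility on the basic columns requires 3·y_paper + 2·y_press time = 28, 4·y_paper + 1·y_press time = 24.
→ y_paper = 4 and y_press time = 8.
Shadow price of press time = 8.

8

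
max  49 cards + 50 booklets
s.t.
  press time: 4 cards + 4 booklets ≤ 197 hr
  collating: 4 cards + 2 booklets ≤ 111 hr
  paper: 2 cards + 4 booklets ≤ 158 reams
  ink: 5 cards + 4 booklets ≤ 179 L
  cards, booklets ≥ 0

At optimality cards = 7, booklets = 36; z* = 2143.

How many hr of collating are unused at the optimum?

11

collating used = 4·7 + 2·36 = 100; slack = 111 − 100 = 11.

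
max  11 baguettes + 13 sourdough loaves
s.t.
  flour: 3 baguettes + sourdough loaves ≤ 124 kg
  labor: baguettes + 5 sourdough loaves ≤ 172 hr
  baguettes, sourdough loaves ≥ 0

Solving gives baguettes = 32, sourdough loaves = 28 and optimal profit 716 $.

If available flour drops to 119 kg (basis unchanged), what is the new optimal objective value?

Both flour and labor are binding at x*.
The binding rows give the dual system: 3·y_flour + 1·y_labor = 11 and 1·y_flour + 5·y_labor = 13.
This yields shadow prices y_flour = 3, y_labor = 2.
Δz = y_flour·Δb = 3 × (-5) = -15, so new z* = 716 − 15 = 701.

701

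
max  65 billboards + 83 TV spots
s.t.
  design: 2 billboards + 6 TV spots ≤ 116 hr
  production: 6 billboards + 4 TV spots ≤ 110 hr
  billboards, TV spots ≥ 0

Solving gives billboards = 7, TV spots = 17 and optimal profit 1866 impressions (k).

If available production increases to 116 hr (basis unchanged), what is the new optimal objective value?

Both design and production are binding at x*.
The binding rows give the dual system: 2·y_design + 6·y_production = 65 and 6·y_design + 4·y_production = 83.
→ y_design = 8.5 and y_production = 8.
Δz = y_production·Δb = 8 × (6) = 48, so new z* = 1866 + 48 = 1914.

1914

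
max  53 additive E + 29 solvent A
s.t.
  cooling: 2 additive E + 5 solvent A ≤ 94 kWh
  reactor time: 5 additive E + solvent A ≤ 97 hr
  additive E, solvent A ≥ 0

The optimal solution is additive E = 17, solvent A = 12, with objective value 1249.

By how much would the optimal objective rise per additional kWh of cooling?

4

Check each constraint at x*: cooling 94/94 (tight); reactor time 97/97 (tight).
From A_Bᵀ y = c: 2·y_cooling + 5·y_reactor time = 53; 5·y_cooling + 1·y_reactor time = 29.
→ y_cooling = 4 and y_reactor time = 9.
Shadow price of cooling = 4.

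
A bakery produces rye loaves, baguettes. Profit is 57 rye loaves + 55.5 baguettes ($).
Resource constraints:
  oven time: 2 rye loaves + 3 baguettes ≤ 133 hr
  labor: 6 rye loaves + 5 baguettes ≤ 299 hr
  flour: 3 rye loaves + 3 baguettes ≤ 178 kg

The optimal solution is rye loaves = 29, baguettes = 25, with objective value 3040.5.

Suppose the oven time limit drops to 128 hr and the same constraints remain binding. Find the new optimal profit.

At the optimum: oven time uses 133 of 133 (binding); labor uses 299 of 299 (binding); flour uses 162 of 178 (slack = 16).
Slack constraints have shadow price 0 (complementary slackness).
Dual feasibility on the basic columns requires 2·y_oven time + 6·y_labor = 57, 3·y_oven time + 5·y_labor = 55.5.
This yields shadow prices y_oven time = 6, y_labor = 7.5.
Δz = y_oven time·Δb = 6 × (-5) = -30, so new z* = 3040.5 − 30 = 3010.5.

3010.5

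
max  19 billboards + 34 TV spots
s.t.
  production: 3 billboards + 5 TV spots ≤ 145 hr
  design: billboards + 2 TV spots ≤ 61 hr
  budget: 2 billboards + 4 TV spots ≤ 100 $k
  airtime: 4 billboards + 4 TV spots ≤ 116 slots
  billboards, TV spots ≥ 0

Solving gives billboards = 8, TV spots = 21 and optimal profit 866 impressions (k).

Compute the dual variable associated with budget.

7.5

Binding: budget and airtime. Non-binding: production (16 unused), design (11 unused).
Since production, design are not tight, their duals are 0.
The binding rows give the dual system: 2·y_budget + 4·y_airtime = 19 and 4·y_budget + 4·y_airtime = 34.
Solving: y_budget = 7.5, y_airtime = 1.
Shadow price of budget = 7.5.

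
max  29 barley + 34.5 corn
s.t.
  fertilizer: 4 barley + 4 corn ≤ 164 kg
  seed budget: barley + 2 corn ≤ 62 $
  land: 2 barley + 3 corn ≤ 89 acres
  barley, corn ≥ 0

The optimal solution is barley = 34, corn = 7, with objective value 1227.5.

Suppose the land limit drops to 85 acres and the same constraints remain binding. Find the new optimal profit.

1205.5

Binding: fertilizer and land. Non-binding: seed budget (14 unused).
By complementary slackness, y = 0 for the non-binding constraint.
Dual feasibility on the basic columns requires 4·y_fertilizer + 2·y_land = 29, 4·y_fertilizer + 3·y_land = 34.5.
→ y_fertilizer = 4.5 and y_land = 5.5.
Δz = y_land·Δb = 5.5 × (-4) = -22, so new z* = 1227.5 − 22 = 1205.5.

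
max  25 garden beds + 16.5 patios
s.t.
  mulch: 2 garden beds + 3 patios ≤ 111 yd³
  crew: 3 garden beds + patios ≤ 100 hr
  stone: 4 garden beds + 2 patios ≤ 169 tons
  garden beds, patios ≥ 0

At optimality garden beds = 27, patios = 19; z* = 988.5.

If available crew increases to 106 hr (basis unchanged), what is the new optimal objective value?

1024.5

Binding: mulch and crew. Non-binding: stone (23 unused).
By complementary slackness, y = 0 for the non-binding constraint.
Dual feasibility on the basic columns requires 2·y_mulch + 3·y_crew = 25, 3·y_mulch + 1·y_crew = 16.5.
→ y_mulch = 3.5 and y_crew = 6.
Δz = y_crew·Δb = 6 × (6) = 36, so new z* = 988.5 + 36 = 1024.5.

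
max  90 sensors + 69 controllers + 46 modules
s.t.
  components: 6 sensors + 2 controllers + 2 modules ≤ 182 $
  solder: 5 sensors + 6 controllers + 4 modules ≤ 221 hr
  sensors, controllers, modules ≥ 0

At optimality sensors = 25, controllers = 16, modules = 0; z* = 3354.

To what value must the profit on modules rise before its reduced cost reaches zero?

At the optimum: components uses 182 of 182 (binding); solder uses 221 of 221 (binding).
From A_Bᵀ y = c: 6·y_components + 5·y_solder = 90; 2·y_components + 6·y_solder = 69.
→ y_components = 7.5 and y_solder = 9.
modules enters the basis when its profit ≥ yᵀa₃ = 7.5·2 + 9·4 = 51.

51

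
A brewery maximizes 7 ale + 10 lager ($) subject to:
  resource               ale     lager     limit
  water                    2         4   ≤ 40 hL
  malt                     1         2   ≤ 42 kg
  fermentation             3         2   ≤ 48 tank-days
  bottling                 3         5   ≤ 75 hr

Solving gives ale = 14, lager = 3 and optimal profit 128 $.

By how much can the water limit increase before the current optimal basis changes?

16

Binding constraints: water, fermentation. The basis is B = [[2,4],[3,2]] with det -8.
Per unit increase in water, x* moves by d = (-0.25, 0.375).
The basis stays optimal until bottling becomes binding; allowable increase = 16 hL.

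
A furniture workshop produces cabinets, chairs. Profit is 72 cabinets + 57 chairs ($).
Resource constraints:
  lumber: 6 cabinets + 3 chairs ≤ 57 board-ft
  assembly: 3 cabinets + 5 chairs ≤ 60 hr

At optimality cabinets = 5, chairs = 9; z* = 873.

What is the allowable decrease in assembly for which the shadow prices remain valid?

Binding constraints: lumber, assembly. The basis is B = [[6,3],[3,5]] with det 21.
Per unit decrease in assembly, x* moves by d = (0.1429, -0.2857).
The basis stays optimal until chairs reaches 0; allowable decrease = 31.5 hr.

31.5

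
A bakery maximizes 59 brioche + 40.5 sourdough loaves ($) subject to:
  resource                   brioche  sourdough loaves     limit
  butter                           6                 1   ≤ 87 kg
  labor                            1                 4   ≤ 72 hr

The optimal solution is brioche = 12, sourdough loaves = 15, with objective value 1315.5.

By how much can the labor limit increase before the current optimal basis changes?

Binding constraints: butter, labor. The basis is B = [[6,1],[1,4]] with det 23.
Per unit increase in labor, x* moves by d = (-0.0435, 0.2609).
The basis stays optimal until brioche reaches 0; allowable increase = 276 hr.

276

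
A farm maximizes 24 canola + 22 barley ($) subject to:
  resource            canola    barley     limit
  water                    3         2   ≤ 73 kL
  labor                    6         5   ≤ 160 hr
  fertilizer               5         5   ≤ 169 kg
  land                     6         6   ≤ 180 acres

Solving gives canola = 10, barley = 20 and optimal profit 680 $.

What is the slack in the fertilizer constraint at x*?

19

fertilizer used = 5·10 + 5·20 = 150; slack = 169 − 150 = 19.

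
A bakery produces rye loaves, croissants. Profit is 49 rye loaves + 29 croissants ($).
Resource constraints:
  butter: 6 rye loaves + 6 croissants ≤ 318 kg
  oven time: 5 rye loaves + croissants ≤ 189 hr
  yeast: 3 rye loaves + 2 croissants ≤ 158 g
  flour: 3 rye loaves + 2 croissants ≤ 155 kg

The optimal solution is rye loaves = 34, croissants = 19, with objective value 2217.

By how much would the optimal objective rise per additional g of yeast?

Binding: butter and oven time. Non-binding: yeast (18 unused), flour (15 unused).
By complementary slackness, y = 0 for the non-binding constraints.
From A_Bᵀ y = c: 6·y_butter + 5·y_oven time = 49; 6·y_butter + 1·y_oven time = 29.
This yields shadow prices y_butter = 4, y_oven time = 5.
Shadow price of yeast = 0.

0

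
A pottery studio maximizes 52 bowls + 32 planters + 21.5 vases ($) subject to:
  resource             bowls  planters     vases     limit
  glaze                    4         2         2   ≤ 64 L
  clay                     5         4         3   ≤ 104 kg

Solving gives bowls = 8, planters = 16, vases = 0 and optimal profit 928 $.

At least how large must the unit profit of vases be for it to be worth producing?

At the optimum: glaze uses 64 of 64 (binding); clay uses 104 of 104 (binding).
Dual feasibility on the basic columns requires 4·y_glaze + 5·y_clay = 52, 2·y_glaze + 4·y_clay = 32.
→ y_glaze = 8 and y_clay = 4.
vases enters the basis when its profit ≥ yᵀa₃ = 8·2 + 4·3 = 28.

28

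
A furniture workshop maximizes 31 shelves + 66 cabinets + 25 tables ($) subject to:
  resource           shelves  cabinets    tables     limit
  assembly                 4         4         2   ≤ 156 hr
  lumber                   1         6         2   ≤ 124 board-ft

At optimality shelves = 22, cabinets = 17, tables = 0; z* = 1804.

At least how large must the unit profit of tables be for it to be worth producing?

26

Check each constraint at x*: assembly 156/156 (tight); lumber 124/124 (tight).
The binding rows give the dual system: 4·y_assembly + 1·y_lumber = 31 and 4·y_assembly + 6·y_lumber = 66.
Solving: y_assembly = 6, y_lumber = 7.
tables enters the basis when its profit ≥ yᵀa₃ = 6·2 + 7·2 = 26.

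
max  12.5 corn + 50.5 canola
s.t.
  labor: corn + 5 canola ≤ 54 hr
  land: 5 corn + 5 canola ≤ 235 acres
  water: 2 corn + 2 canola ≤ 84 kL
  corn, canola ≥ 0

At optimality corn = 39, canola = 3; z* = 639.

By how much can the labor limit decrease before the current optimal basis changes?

12

Binding constraints: labor, water. The basis is B = [[1,5],[2,2]] with det -8.
Per unit decrease in labor, x* moves by d = (0.25, -0.25).
The basis stays optimal until canola reaches 0; allowable decrease = 12 hr.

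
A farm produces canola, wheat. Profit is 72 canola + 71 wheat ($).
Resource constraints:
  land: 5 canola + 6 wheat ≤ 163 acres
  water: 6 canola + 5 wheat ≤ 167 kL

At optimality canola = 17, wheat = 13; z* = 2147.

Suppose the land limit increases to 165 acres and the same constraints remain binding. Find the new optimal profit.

2159

Check each constraint at x*: land 163/163 (tight); water 167/167 (tight).
From A_Bᵀ y = c: 5·y_land + 6·y_water = 72; 6·y_land + 5·y_water = 71.
→ y_land = 6 and y_water = 7.
Δz = y_land·Δb = 6 × (2) = 12, so new z* = 2147 + 12 = 2159.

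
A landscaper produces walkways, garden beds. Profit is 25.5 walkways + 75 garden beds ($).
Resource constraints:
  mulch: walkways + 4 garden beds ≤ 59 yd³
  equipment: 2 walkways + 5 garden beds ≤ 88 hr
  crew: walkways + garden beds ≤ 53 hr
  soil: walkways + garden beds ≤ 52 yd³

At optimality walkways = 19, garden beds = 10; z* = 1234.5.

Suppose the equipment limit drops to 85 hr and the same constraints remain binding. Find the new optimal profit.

1207.5

Binding: mulch and equipment. Non-binding: crew (24 unused), soil (23 unused).
Slack constraints have shadow price 0 (complementary slackness).
The binding rows give the dual system: 1·y_mulch + 2·y_equipment = 25.5 and 4·y_mulch + 5·y_equipment = 75.
This yields shadow prices y_mulch = 7.5, y_equipment = 9.
Δz = y_equipment·Δb = 9 × (-3) = -27, so new z* = 1234.5 − 27 = 1207.5.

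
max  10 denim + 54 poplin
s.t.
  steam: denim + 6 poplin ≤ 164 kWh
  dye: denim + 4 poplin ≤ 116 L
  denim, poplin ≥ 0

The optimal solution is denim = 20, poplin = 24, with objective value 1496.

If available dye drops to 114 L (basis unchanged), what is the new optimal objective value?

Check each constraint at x*: steam 164/164 (tight); dye 116/116 (tight).
The binding rows give the dual system: 1·y_steam + 1·y_dye = 10 and 6·y_steam + 4·y_dye = 54.
→ y_steam = 7 and y_dye = 3.
Δz = y_dye·Δb = 3 × (-2) = -6, so new z* = 1496 − 6 = 1490.

1490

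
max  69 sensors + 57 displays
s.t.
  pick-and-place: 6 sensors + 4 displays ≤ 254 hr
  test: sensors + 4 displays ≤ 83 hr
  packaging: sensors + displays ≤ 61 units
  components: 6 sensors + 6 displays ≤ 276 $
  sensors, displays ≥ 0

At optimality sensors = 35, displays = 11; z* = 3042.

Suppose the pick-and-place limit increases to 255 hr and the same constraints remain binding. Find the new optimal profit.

3048

Binding: pick-and-place and components. Non-binding: test (4 unused), packaging (15 unused).
Slack constraints have shadow price 0 (complementary slackness).
Dual feasibility on the basic columns requires 6·y_pick-and-place + 6·y_components = 69, 4·y_pick-and-place + 6·y_components = 57.
This yields shadow prices y_pick-and-place = 6, y_components = 5.5.
Δz = y_pick-and-place·Δb = 6 × (1) = 6, so new z* = 3042 + 6 = 3048.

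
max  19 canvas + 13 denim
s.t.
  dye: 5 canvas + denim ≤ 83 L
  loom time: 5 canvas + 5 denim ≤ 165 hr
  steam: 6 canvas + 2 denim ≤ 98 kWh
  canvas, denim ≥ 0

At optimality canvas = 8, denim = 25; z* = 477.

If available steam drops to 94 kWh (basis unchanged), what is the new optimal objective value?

471

Binding: loom time and steam. Non-binding: dye (18 unused).
Slack constraints have shadow price 0 (complementary slackness).
From A_Bᵀ y = c: 5·y_loom time + 6·y_steam = 19; 5·y_loom time + 2·y_steam = 13.
Solving: y_loom time = 2, y_steam = 1.5.
Δz = y_steam·Δb = 1.5 × (-4) = -6, so new z* = 477 − 6 = 471.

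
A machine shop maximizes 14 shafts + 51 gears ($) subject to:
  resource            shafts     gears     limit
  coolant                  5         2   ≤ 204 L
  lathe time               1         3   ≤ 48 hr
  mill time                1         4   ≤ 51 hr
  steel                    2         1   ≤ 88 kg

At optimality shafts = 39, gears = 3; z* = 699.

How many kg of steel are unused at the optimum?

steel used = 2·39 + 1·3 = 81; slack = 88 − 81 = 7.

7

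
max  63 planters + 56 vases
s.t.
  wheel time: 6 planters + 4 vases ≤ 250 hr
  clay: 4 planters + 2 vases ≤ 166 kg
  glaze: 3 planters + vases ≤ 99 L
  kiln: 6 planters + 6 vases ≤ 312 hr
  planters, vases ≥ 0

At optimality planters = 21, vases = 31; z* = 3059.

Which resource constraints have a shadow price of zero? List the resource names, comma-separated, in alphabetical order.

wheel time: 250/250 (binding)
clay: 146/166 (slack 20)
glaze: 94/99 (slack 5)
kiln: 312/312 (binding)
By complementary slackness, a constraint with positive slack has shadow price 0 → clay, glaze.

clay, glaze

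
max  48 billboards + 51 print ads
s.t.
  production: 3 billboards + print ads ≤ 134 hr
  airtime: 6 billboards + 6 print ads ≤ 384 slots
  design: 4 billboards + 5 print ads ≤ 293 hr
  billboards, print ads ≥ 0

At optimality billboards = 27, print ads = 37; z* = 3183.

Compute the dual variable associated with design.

Binding: airtime and design. Non-binding: production (16 unused).
By complementary slackness, y = 0 for the non-binding constraint.
Dual feasibility on the basic columns requires 6·y_airtime + 4·y_design = 48, 6·y_airtime + 5·y_design = 51.
Solving: y_airtime = 6, y_design = 3.
Shadow price of design = 3.

3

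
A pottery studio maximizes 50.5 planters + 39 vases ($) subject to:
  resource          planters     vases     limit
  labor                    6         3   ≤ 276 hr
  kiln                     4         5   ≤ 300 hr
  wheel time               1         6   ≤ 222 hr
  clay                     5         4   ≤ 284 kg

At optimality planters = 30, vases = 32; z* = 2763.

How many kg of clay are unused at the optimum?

6

clay used = 5·30 + 4·32 = 278; slack = 284 − 278 = 6.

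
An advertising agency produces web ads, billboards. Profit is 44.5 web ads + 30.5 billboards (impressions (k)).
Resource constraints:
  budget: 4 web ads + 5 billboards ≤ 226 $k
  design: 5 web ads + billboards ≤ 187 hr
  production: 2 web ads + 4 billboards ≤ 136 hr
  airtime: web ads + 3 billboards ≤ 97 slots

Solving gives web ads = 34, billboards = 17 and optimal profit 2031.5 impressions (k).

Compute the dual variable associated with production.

6

Binding: design and production. Non-binding: budget (5 unused), airtime (12 unused).
Since budget, airtime are not tight, their duals are 0.
The binding rows give the dual system: 5·y_design + 2·y_production = 44.5 and 1·y_design + 4·y_production = 30.5.
Solving: y_design = 6.5, y_production = 6.
Shadow price of production = 6.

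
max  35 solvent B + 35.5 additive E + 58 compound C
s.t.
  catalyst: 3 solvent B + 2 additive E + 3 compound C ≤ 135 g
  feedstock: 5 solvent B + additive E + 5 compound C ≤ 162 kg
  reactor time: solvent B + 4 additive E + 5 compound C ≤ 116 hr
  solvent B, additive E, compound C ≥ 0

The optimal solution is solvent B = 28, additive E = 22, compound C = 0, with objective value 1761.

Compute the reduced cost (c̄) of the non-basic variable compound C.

Binding: feedstock and reactor time. Non-binding: catalyst (7 unused).
By complementary slackness, y = 0 for the non-binding constraint.
Dual feasibility on the basic columns requires 5·y_feedstock + 1·y_reactor time = 35, 1·y_feedstock + 4·y_reactor time = 35.5.
This yields shadow prices y_feedstock = 5.5, y_reactor time = 7.5.
Reduced cost of compound C: c₃ − yᵀa₃ = 58 − (5.5·5 + 7.5·5) = 58 − 65 = -7.

-7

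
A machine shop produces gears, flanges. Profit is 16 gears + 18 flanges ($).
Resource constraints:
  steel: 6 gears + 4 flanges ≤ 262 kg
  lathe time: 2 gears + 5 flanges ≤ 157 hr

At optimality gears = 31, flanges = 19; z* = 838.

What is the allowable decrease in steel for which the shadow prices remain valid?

136.4

Binding constraints: steel, lathe time. The basis is B = [[6,4],[2,5]] with det 22.
Per unit decrease in steel, x* moves by d = (-0.2273, 0.0909).
The basis stays optimal until gears reaches 0; allowable decrease = 136.4 kg.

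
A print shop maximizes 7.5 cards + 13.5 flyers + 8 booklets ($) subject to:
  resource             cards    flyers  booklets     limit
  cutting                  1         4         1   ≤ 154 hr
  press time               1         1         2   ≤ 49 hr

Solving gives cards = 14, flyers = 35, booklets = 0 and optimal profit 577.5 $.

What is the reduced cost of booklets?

At the optimum: cutting uses 154 of 154 (binding); press time uses 49 of 49 (binding).
The binding rows give the dual system: 1·y_cutting + 1·y_press time = 7.5 and 4·y_cutting + 1·y_press time = 13.5.
→ y_cutting = 2 and y_press time = 5.5.
Reduced cost of booklets: c₃ − yᵀa₃ = 8 − (2·1 + 5.5·2) = 8 − 13 = -5.

-5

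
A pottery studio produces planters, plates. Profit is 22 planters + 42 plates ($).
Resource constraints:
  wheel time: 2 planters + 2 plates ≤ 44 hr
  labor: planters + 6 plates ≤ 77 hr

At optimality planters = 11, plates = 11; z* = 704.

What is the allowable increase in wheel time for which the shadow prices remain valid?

Binding constraints: wheel time, labor. The basis is B = [[2,2],[1,6]] with det 10.
Per unit increase in wheel time, x* moves by d = (0.6, -0.1).
The basis stays optimal until plates reaches 0; allowable increase = 110 hr.

110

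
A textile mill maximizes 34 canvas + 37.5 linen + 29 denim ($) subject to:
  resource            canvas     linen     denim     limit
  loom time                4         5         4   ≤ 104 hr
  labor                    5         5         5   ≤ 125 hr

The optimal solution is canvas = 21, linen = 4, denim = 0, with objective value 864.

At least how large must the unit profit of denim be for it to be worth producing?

Check each constraint at x*: loom time 104/104 (tight); labor 125/125 (tight).
Dual feasibility on the basic columns requires 4·y_loom time + 5·y_labor = 34, 5·y_loom time + 5·y_labor = 37.5.
Solving: y_loom time = 3.5, y_labor = 4.
denim enters the basis when its profit ≥ yᵀa₃ = 3.5·4 + 4·5 = 34.

34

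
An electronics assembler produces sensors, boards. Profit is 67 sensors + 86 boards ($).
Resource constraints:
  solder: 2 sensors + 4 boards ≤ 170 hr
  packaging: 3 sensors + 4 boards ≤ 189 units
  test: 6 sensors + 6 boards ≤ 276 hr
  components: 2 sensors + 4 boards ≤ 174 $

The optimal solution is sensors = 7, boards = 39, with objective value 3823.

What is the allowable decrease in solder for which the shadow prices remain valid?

Binding constraints: solder, test. The basis is B = [[2,4],[6,6]] with det -12.
Per unit decrease in solder, x* moves by d = (0.5, -0.5).
The basis stays optimal until boards reaches 0; allowable decrease = 78 hr.

78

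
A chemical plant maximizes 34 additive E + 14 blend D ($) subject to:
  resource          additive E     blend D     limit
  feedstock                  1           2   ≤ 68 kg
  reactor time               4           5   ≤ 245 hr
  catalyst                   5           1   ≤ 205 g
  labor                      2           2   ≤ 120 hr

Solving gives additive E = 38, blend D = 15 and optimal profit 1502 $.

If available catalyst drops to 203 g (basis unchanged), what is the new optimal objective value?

Binding: feedstock and catalyst. Non-binding: reactor time (18 unused), labor (14 unused).
By complementary slackness, y = 0 for the non-binding constraints.
From A_Bᵀ y = c: 1·y_feedstock + 5·y_catalyst = 34; 2·y_feedstock + 1·y_catalyst = 14.
→ y_feedstock = 4 and y_catalyst = 6.
Δz = y_catalyst·Δb = 6 × (-2) = -12, so new z* = 1502 − 12 = 1490.

1490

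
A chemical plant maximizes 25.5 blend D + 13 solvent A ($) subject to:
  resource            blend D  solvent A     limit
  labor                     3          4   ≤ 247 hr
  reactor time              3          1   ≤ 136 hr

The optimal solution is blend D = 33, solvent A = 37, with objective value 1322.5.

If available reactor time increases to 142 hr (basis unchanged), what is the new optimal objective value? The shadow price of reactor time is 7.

1364.5

Δb = 6, so new z* = 1322.5 + (7)·(6) = 1322.5 + 42 = 1364.5.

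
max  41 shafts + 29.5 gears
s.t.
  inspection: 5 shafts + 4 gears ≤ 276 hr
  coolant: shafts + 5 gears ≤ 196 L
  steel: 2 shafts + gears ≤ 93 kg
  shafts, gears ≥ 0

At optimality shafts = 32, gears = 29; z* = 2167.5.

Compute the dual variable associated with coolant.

At the optimum: inspection uses 276 of 276 (binding); coolant uses 177 of 196 (slack = 19); steel uses 93 of 93 (binding).
By complementary slackness, y = 0 for the non-binding constraint.
Dual feasibility on the basic columns requires 5·y_inspection + 2·y_steel = 41, 4·y_inspection + 1·y_steel = 29.5.
→ y_inspection = 6 and y_steel = 5.5.
Shadow price of coolant = 0.

0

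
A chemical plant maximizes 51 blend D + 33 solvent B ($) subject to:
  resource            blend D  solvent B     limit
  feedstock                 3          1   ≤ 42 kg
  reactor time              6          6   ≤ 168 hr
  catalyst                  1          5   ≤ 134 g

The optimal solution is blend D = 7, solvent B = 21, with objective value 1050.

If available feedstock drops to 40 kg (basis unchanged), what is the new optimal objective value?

Binding: feedstock and reactor time. Non-binding: catalyst (22 unused).
Slack constraints have shadow price 0 (complementary slackness).
Dual feasibility on the basic columns requires 3·y_feedstock + 6·y_reactor time = 51, 1·y_feedstock + 6·y_reactor time = 33.
This yields shadow prices y_feedstock = 9, y_reactor time = 4.
Δz = y_feedstock·Δb = 9 × (-2) = -18, so new z* = 1050 − 18 = 1032.

1032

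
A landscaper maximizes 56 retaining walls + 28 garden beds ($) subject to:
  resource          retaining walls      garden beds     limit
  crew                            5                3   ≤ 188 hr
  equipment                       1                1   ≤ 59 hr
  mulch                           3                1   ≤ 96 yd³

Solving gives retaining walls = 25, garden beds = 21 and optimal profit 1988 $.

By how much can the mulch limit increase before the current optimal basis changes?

Binding constraints: crew, mulch. The basis is B = [[5,3],[3,1]] with det -4.
Per unit increase in mulch, x* moves by d = (0.75, -1.25).
The basis stays optimal until garden beds reaches 0; allowable increase = 16.8 yd³.

16.8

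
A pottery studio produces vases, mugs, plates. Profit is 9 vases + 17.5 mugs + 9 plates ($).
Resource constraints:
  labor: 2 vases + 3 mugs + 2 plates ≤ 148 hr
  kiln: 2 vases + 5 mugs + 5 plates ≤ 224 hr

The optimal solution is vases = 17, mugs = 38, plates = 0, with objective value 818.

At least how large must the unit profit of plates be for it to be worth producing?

15

Both labor and kiln are binding at x*.
The binding rows give the dual system: 2·y_labor + 2·y_kiln = 9 and 3·y_labor + 5·y_kiln = 17.5.
Solving: y_labor = 2.5, y_kiln = 2.
plates enters the basis when its profit ≥ yᵀa₃ = 2.5·2 + 2·5 = 15.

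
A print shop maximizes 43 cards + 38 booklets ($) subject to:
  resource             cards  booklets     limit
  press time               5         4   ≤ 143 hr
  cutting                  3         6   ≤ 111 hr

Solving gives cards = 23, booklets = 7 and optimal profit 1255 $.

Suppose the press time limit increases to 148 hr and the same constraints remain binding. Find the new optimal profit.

1295

At the optimum: press time uses 143 of 143 (binding); cutting uses 111 of 111 (binding).
Dual feasibility on the basic columns requires 5·y_press time + 3·y_cutting = 43, 4·y_press time + 6·y_cutting = 38.
This yields shadow prices y_press time = 8, y_cutting = 1.
Δz = y_press time·Δb = 8 × (5) = 40, so new z* = 1255 + 40 = 1295.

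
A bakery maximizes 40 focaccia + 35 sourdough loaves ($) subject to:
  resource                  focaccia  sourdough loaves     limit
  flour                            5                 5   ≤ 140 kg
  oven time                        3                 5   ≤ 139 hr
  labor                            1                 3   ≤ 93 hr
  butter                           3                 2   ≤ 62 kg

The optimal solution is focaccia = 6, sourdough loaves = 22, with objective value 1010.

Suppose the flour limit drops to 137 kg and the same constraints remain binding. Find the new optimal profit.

995

At the optimum: flour uses 140 of 140 (binding); oven time uses 128 of 139 (slack = 11); labor uses 72 of 93 (slack = 21); butter uses 62 of 62 (binding).
Since oven time, labor are not tight, their duals are 0.
Dual feasibility on the basic columns requires 5·y_flour + 3·y_butter = 40, 5·y_flour + 2·y_butter = 35.
This yields shadow prices y_flour = 5, y_butter = 5.
Δz = y_flour·Δb = 5 × (-3) = -15, so new z* = 1010 − 15 = 995.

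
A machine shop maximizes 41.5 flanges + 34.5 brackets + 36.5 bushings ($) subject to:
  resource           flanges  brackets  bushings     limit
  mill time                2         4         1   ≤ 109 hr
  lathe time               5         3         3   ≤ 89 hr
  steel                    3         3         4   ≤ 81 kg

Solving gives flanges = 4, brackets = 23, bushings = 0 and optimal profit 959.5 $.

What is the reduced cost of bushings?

At the optimum: mill time uses 100 of 109 (slack = 9); lathe time uses 89 of 89 (binding); steel uses 81 of 81 (binding).
Slack constraints have shadow price 0 (complementary slackness).
The binding rows give the dual system: 5·y_lathe time + 3·y_steel = 41.5 and 3·y_lathe time + 3·y_steel = 34.5.
→ y_lathe time = 3.5 and y_steel = 8.
Reduced cost of bushings: c₃ − yᵀa₃ = 36.5 − (3.5·3 + 8·4) = 36.5 − 42.5 = -6.

-6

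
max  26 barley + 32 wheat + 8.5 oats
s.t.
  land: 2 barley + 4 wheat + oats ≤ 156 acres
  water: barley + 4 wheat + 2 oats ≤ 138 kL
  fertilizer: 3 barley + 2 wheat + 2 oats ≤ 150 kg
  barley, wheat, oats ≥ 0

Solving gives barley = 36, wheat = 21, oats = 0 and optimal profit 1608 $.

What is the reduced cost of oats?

-7

Binding: land and fertilizer. Non-binding: water (18 unused).
By complementary slackness, y = 0 for the non-binding constraint.
From A_Bᵀ y = c: 2·y_land + 3·y_fertilizer = 26; 4·y_land + 2·y_fertilizer = 32.
Solving: y_land = 5.5, y_fertilizer = 5.
Reduced cost of oats: c₃ − yᵀa₃ = 8.5 − (5.5·1 + 5·2) = 8.5 − 15.5 = -7.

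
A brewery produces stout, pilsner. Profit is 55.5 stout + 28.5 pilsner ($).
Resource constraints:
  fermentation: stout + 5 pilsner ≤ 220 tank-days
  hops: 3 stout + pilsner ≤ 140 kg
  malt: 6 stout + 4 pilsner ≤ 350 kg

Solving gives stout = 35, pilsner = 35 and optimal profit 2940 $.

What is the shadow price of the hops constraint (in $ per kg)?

Check each constraint at x*: fermentation 210/220 (slack 10); hops 140/140 (tight); malt 350/350 (tight).
Slack constraints have shadow price 0 (complementary slackness).
Dual feasibility on the basic columns requires 3·y_hops + 6·y_malt = 55.5, 1·y_hops + 4·y_malt = 28.5.
Solving: y_hops = 8.5, y_malt = 5.
Shadow price of hops = 8.5.

8.5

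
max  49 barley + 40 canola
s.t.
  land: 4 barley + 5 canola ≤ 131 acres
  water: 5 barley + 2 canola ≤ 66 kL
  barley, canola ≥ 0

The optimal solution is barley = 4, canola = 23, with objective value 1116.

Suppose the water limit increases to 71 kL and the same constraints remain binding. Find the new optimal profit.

1141

At the optimum: land uses 131 of 131 (binding); water uses 66 of 66 (binding).
The binding rows give the dual system: 4·y_land + 5·y_water = 49 and 5·y_land + 2·y_water = 40.
This yields shadow prices y_land = 6, y_water = 5.
Δz = y_water·Δb = 5 × (5) = 25, so new z* = 1116 + 25 = 1141.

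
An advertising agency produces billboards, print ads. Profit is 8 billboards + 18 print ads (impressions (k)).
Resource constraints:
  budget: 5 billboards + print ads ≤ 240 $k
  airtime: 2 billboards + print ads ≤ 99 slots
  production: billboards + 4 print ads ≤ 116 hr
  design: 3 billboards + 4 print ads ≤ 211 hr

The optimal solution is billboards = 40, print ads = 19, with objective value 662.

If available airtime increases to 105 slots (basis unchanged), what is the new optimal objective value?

Binding: airtime and production. Non-binding: budget (21 unused), design (15 unused).
By complementary slackness, y = 0 for the non-binding constraints.
Dual feasibility on the basic columns requires 2·y_airtime + 1·y_production = 8, 1·y_airtime + 4·y_production = 18.
→ y_airtime = 2 and y_production = 4.
Δz = y_airtime·Δb = 2 × (6) = 12, so new z* = 662 + 12 = 674.

674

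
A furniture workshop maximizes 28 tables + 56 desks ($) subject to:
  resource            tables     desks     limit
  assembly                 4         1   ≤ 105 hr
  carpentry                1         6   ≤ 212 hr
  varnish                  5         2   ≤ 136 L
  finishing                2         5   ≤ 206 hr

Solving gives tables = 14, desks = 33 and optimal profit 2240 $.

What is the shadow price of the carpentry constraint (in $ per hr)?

Check each constraint at x*: assembly 89/105 (slack 16); carpentry 212/212 (tight); varnish 136/136 (tight); finishing 193/206 (slack 13).
By complementary slackness, y = 0 for the non-binding constraints.
The binding rows give the dual system: 1·y_carpentry + 5·y_varnish = 28 and 6·y_carpentry + 2·y_varnish = 56.
→ y_carpentry = 8 and y_varnish = 4.
Shadow price of carpentry = 8.

8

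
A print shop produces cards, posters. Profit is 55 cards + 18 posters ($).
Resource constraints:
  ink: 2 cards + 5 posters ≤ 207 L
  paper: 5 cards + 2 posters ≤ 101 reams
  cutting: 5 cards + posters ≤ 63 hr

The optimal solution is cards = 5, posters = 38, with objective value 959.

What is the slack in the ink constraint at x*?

7

ink used = 2·5 + 5·38 = 200; slack = 207 − 200 = 7.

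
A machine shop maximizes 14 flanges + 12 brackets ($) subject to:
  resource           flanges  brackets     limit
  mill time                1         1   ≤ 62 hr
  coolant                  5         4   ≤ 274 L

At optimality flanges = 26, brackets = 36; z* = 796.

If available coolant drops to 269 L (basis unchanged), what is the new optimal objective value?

786

Check each constraint at x*: mill time 62/62 (tight); coolant 274/274 (tight).
The binding rows give the dual system: 1·y_mill time + 5·y_coolant = 14 and 1·y_mill time + 4·y_coolant = 12.
This yields shadow prices y_mill time = 4, y_coolant = 2.
Δz = y_coolant·Δb = 2 × (-5) = -10, so new z* = 796 − 10 = 786.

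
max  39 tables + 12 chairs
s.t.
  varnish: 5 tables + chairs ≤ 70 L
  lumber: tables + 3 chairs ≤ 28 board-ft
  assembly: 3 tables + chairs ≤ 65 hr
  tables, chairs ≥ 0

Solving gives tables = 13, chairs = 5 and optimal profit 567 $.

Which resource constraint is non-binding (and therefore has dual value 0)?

assembly

varnish: 70/70 (binding)
lumber: 28/28 (binding)
assembly: 44/65 (slack 21)
By complementary slackness, a constraint with positive slack has shadow price 0 → assembly.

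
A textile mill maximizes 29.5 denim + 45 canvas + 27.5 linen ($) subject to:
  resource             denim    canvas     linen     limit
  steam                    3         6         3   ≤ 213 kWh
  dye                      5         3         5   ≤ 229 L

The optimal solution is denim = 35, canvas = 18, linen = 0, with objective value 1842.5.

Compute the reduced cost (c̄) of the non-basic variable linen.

Both steam and dye are binding at x*.
From A_Bᵀ y = c: 3·y_steam + 5·y_dye = 29.5; 6·y_steam + 3·y_dye = 45.
This yields shadow prices y_steam = 6.5, y_dye = 2.
Reduced cost of linen: c₃ − yᵀa₃ = 27.5 − (6.5·3 + 2·5) = 27.5 − 29.5 = -2.

-2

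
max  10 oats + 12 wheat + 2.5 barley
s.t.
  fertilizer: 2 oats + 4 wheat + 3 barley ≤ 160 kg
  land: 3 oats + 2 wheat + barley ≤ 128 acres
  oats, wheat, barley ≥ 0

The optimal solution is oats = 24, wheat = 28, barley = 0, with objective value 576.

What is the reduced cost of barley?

-5.5

Check each constraint at x*: fertilizer 160/160 (tight); land 128/128 (tight).
Dual feasibility on the basic columns requires 2·y_fertilizer + 3·y_land = 10, 4·y_fertilizer + 2·y_land = 12.
This yields shadow prices y_fertilizer = 2, y_land = 2.
Reduced cost of barley: c₃ − yᵀa₃ = 2.5 − (2·3 + 2·1) = 2.5 − 8 = -5.5.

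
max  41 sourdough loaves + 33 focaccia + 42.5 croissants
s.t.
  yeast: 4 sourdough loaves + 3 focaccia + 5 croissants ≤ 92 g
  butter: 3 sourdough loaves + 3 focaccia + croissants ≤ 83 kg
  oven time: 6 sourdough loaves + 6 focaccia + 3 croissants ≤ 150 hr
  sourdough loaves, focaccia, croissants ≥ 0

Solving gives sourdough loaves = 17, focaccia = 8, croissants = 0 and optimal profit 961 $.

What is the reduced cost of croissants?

Binding: yeast and oven time. Non-binding: butter (8 unused).
By complementary slackness, y = 0 for the non-binding constraint.
From A_Bᵀ y = c: 4·y_yeast + 6·y_oven time = 41; 3·y_yeast + 6·y_oven time = 33.
This yields shadow prices y_yeast = 8, y_oven time = 1.5.
Reduced cost of croissants: c₃ − yᵀa₃ = 42.5 − (8·5 + 1.5·3) = 42.5 − 44.5 = -2.

-2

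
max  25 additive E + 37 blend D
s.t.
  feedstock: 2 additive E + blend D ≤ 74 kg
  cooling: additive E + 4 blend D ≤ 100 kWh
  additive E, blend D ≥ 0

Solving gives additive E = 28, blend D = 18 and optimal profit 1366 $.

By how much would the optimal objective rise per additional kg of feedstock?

Check each constraint at x*: feedstock 74/74 (tight); cooling 100/100 (tight).
Dual feasibility on the basic columns requires 2·y_feedstock + 1·y_cooling = 25, 1·y_feedstock + 4·y_cooling = 37.
→ y_feedstock = 9 and y_cooling = 7.
Shadow price of feedstock = 9.

9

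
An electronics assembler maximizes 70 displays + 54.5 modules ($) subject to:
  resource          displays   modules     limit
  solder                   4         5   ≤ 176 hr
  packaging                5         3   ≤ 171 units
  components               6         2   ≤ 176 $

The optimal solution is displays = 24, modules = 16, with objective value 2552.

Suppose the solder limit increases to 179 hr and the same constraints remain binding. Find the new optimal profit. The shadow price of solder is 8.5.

2577.5

Δb = 3, so new z* = 2552 + (8.5)·(3) = 2552 + 25.5 = 2577.5.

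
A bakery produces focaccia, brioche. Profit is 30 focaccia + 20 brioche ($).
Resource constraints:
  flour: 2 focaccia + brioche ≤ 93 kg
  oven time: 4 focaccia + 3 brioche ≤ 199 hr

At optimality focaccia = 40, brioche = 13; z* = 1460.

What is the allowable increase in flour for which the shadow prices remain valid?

Binding constraints: flour, oven time. The basis is B = [[2,1],[4,3]] with det 2.
Per unit increase in flour, x* moves by d = (1.5, -2).
The basis stays optimal until brioche reaches 0; allowable increase = 6.5 kg.

6.5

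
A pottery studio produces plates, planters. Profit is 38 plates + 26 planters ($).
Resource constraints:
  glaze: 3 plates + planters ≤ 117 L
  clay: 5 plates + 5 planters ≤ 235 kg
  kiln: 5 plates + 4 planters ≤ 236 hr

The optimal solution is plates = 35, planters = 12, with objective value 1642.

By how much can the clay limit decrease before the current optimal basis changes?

40

Binding constraints: glaze, clay. The basis is B = [[3,1],[5,5]] with det 10.
Per unit decrease in clay, x* moves by d = (0.1, -0.3).
The basis stays optimal until planters reaches 0; allowable decrease = 40 kg.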